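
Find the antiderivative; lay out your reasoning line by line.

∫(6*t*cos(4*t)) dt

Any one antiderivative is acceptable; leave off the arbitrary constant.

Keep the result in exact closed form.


Step 1. Integrate ∫(6*t*cos(4*t)) dt by parts with u = t, dv = (6*cos(4*t)) dt, so v = 3*sin(4*t)/2: now 3*t*sin(4*t)/2 + ∫(-3*sin(4*t)/2) dt.
Step 2. Evaluate the standard form: now 3*t*sin(4*t)/2 + 3*cos(4*t)/8.
Answer: 3*t*sin(4*t)/2 + 3*cos(4*t)/8.


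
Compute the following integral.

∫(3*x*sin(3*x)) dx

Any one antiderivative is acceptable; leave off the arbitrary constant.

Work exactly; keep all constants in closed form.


Answer: -x*cos(3*x) + sin(3*x)/3.


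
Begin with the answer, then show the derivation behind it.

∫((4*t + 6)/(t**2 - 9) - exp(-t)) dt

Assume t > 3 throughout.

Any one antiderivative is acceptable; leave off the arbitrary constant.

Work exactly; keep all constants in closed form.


The answer is 3*log(t - 3) + log(t + 3) + exp(-t).
Step 1. Rewrite: now ∫((4*t + 6)/(t**2 - 9)) dt + ∫(-exp(-t)) dt.
Step 2. Evaluate the standard form: now ∫((4*t + 6)/(t**2 - 9)) dt + exp(-t).
Step 3. Decompose ∫((4*t + 6)/(t**2 - 9)) dt by partial fractions, (4*t + 6)/(t**2 - 9) = 1/(t + 3) + 3/(t - 3): now ∫(3/(t - 3)) dt + ∫(1/(t + 3)) dt + exp(-t).
Step 4. Evaluate the standard form [assuming t > -3]: now log(t + 3) + ∫(3/(t - 3)) dt + exp(-t).
Step 5. Evaluate the standard form [assuming t > 3]: now 3*log(t - 3) + log(t + 3) + exp(-t).
Answer: 3*log(t - 3) + log(t + 3) + exp(-t).


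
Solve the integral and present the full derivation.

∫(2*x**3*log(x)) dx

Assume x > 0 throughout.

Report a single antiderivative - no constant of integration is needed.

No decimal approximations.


Step 1. Integrate ∫(2*x**3*log(x)) dx by parts with u = log(x), dv = (2*x**3) dx, so v = x**4/2 [assuming x > 0]: now x**4*log(x)/2 + ∫(-x**3/2) dx.
Step 2. Evaluate the standard form: now x**4*log(x)/2 - x**4/8.
Answer: x**4*log(x)/2 - x**4/8.


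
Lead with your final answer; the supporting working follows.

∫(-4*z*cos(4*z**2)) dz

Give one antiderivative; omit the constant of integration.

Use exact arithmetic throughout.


The answer is -sin(4*z**2)/2.
Step 1. Substitute u = z**2, turning ∫(-4*z*cos(4*z**2)) dz into ∫(-2*cos(4*u)) du: now ∫(-2*cos(4*u)) du.
Step 2. Evaluate the standard form: now -sin(4*u)/2.
Step 3. Substitute back u = z**2: now -sin(4*z**2)/2.
Answer: -sin(4*z**2)/2.


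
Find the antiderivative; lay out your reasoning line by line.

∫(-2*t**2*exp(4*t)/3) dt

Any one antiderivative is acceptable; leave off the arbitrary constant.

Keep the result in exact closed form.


Step 1. Integrate ∫(-2*t**2*exp(4*t)/3) dt by parts with u = t**2, dv = (-2*exp(4*t)/3) dt, so v = -exp(4*t)/6: now -t**2*exp(4*t)/6 + ∫(t*exp(4*t)/3) dt.
Step 2. Integrate ∫(t*exp(4*t)/3) dt by parts with u = t, dv = (exp(4*t)/3) dt, so v = exp(4*t)/12: now -t**2*exp(4*t)/6 + t*exp(4*t)/12 + ∫(-exp(4*t)/12) dt.
Step 3. Evaluate the standard form: now -t**2*exp(4*t)/6 + t*exp(4*t)/12 - exp(4*t)/48.
Answer: -t**2*exp(4*t)/6 + t*exp(4*t)/12 - exp(4*t)/48.


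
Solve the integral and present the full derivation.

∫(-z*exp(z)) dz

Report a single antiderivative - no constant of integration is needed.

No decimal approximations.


Step 1. Integrate ∫(-z*exp(z)) dz by parts with u = z, dv = (-exp(z)) dz, so v = -exp(z): now -z*exp(z) + ∫(exp(z)) dz.
Step 2. Evaluate the standard form: now -z*exp(z) + exp(z).
Answer: -z*exp(z) + exp(z).


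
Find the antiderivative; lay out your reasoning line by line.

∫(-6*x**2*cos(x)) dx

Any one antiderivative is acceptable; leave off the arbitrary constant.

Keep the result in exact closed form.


Step 1. Integrate ∫(-6*x**2*cos(x)) dx by parts with u = x**2, dv = (-6*cos(x)) dx, so v = -6*sin(x): now -6*x**2*sin(x) + ∫(12*x*sin(x)) dx.
Step 2. Integrate ∫(12*x*sin(x)) dx by parts with u = x, dv = (12*sin(x)) dx, so v = -12*cos(x): now -6*x**2*sin(x) - 12*x*cos(x) + ∫(12*cos(x)) dx.
Step 3. Evaluate the standard form: now -6*x**2*sin(x) - 12*x*cos(x) + 12*sin(x).
Answer: -6*x**2*sin(x) - 12*x*cos(x) + 12*sin(x).


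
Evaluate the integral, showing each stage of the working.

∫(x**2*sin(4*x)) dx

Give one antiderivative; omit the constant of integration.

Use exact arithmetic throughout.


Step 1. Integrate ∫(x**2*sin(4*x)) dx by parts with u = x**2, dv = (sin(4*x)) dx, so v = -cos(4*x)/4: now -x**2*cos(4*x)/4 + ∫(x*cos(4*x)/2) dx.
Step 2. Integrate ∫(x*cos(4*x)/2) dx by parts with u = x, dv = (cos(4*x)/2) dx, so v = sin(4*x)/8: now -x**2*cos(4*x)/4 + x*sin(4*x)/8 + ∫(-sin(4*x)/8) dx.
Step 3. Evaluate the standard form: now -x**2*cos(4*x)/4 + x*sin(4*x)/8 + cos(4*x)/32.
Answer: -x**2*cos(4*x)/4 + x*sin(4*x)/8 + cos(4*x)/32.


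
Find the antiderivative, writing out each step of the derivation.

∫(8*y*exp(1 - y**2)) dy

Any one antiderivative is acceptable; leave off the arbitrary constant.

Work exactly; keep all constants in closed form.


Step 1. Substitute u = y**2 - 1, turning ∫(8*y*exp(1 - y**2)) dy into ∫(4*exp(-u)) du: now ∫(4*exp(-u)) du.
Step 2. Evaluate the standard form: now -4*exp(-u).
Step 3. Substitute back u = y**2 - 1: now -4*exp(1 - y**2).
Answer: -4*exp(1 - y**2).


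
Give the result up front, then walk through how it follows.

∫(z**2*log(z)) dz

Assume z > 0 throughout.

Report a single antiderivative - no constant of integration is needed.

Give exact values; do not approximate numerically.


The answer is z**3*log(z)/3 - z**3/9.
Step 1. Integrate ∫(z**2*log(z)) dz by parts with u = log(z), dv = (z**2) dz, so v = z**3/3 [assuming z > 0]: now z**3*log(z)/3 + ∫(-z**2/3) dz.
Step 2. Evaluate the standard form: now z**3*log(z)/3 - z**3/9.
Answer: z**3*log(z)/3 - z**3/9.


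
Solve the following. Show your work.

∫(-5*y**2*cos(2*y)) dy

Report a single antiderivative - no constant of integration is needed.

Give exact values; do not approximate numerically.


Step 1. Integrate ∫(-5*y**2*cos(2*y)) dy by parts with u = y**2, dv = (-5*cos(2*y)) dy, so v = -5*sin(2*y)/2: now -5*y**2*sin(2*y)/2 + ∫(5*y*sin(2*y)) dy.
Step 2. Integrate ∫(5*y*sin(2*y)) dy by parts with u = y, dv = (5*sin(2*y)) dy, so v = -5*cos(2*y)/2: now -5*y**2*sin(2*y)/2 - 5*y*cos(2*y)/2 + ∫(5*cos(2*y)/2) dy.
Step 3. Evaluate the standard form: now -5*y**2*sin(2*y)/2 - 5*y*cos(2*y)/2 + 5*sin(2*y)/4.
Answer: -5*y**2*sin(2*y)/2 - 5*y*cos(2*y)/2 + 5*sin(2*y)/4.


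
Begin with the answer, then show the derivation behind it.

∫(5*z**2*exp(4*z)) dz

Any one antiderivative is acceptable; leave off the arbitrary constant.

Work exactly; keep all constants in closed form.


The answer is 5*z**2*exp(4*z)/4 - 5*z*exp(4*z)/8 + 5*exp(4*z)/32.
Step 1. Integrate ∫(5*z**2*exp(4*z)) dz by parts with u = z**2, dv = (5*exp(4*z)) dz, so v = 5*exp(4*z)/4: now 5*z**2*exp(4*z)/4 + ∫(-5*z*exp(4*z)/2) dz.
Step 2. Integrate ∫(-5*z*exp(4*z)/2) dz by parts with u = z, dv = (-5*exp(4*z)/2) dz, so v = -5*exp(4*z)/8: now 5*z**2*exp(4*z)/4 - 5*z*exp(4*z)/8 + ∫(5*exp(4*z)/8) dz.
Step 3. Evaluate the standard form: now 5*z**2*exp(4*z)/4 - 5*z*exp(4*z)/8 + 5*exp(4*z)/32.
Answer: 5*z**2*exp(4*z)/4 - 5*z*exp(4*z)/8 + 5*exp(4*z)/32.


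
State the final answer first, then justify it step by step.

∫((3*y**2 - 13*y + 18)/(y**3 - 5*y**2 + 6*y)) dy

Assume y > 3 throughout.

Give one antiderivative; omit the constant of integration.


The answer is 3*log(y) + 2*log(y - 3) - 2*log(y - 2).
Step 1. Decompose ∫((3*y**2 - 13*y + 18)/(y**3 - 5*y**2 + 6*y)) dy by partial fractions, (3*y**2 - 13*y + 18)/(y**3 - 5*y**2 + 6*y) = -2/(y - 2) + 2/(y - 3) + 3/y: now ∫(3/y) dy + ∫(2/(y - 3)) dy + ∫(-2/(y - 2)) dy.
Step 2. Evaluate the standard form [assuming y > 0]: now 3*log(y) + ∫(2/(y - 3)) dy + ∫(-2/(y - 2)) dy.
Step 3. Evaluate the standard form [assuming y > 2]: now 3*log(y) - 2*log(y - 2) + ∫(2/(y - 3)) dy.
Step 4. Evaluate the standard form [assuming y > 3]: now 3*log(y) + 2*log(y - 3) - 2*log(y - 2).
Answer: 3*log(y) + 2*log(y - 3) - 2*log(y - 2).


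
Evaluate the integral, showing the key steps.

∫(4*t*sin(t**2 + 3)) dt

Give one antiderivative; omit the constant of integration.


Step 1. Substitute u = t**2 + 3, turning ∫(4*t*sin(t**2 + 3)) dt into ∫(2*sin(u)) du: now ∫(2*sin(u)) du.
Step 2. Evaluate the standard form: now -2*cos(u).
Step 3. Substitute back u = t**2 + 3: now -2*cos(t**2 + 3).
Answer: -2*cos(t**2 + 3).


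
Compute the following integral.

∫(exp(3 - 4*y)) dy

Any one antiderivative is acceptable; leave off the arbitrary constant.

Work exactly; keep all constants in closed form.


Answer: -exp(3 - 4*y)/4.


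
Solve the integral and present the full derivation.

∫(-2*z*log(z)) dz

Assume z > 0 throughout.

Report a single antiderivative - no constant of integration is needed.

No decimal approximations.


Step 1. Integrate ∫(-2*z*log(z)) dz by parts with u = log(z), dv = (-2*z) dz, so v = -z**2 [assuming z > 0]: now -z**2*log(z) + ∫(z) dz.
Step 2. Evaluate the standard form: now -z**2*log(z) + z**2/2.
Answer: -z**2*log(z) + z**2/2.


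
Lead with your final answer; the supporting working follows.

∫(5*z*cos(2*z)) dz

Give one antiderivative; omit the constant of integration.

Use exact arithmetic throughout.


The answer is 5*z*sin(2*z)/2 + 5*cos(2*z)/4.
Step 1. Integrate ∫(5*z*cos(2*z)) dz by parts with u = z, dv = (5*cos(2*z)) dz, so v = 5*sin(2*z)/2: now 5*z*sin(2*z)/2 + ∫(-5*sin(2*z)/2) dz.
Step 2. Evaluate the standard form: now 5*z*sin(2*z)/2 + 5*cos(2*z)/4.
Answer: 5*z*sin(2*z)/2 + 5*cos(2*z)/4.


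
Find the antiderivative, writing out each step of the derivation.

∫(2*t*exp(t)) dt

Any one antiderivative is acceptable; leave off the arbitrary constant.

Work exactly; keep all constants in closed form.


Step 1. Integrate ∫(2*t*exp(t)) dt by parts with u = t, dv = (2*exp(t)) dt, so v = 2*exp(t): now 2*t*exp(t) + ∫(-2*exp(t)) dt.
Step 2. Evaluate the standard form: now 2*t*exp(t) - 2*exp(t).
Answer: 2*t*exp(t) - 2*exp(t).


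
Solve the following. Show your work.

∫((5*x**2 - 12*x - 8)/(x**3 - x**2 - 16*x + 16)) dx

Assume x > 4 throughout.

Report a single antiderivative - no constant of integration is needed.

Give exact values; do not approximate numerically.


Step 1. Decompose ∫((5*x**2 - 12*x - 8)/(x**3 - x**2 - 16*x + 16)) dx by partial fractions, (5*x**2 - 12*x - 8)/(x**3 - x**2 - 16*x + 16) = 3/(x + 4) + 1/(x - 1) + 1/(x - 4): now ∫(1/(x - 4)) dx + ∫(1/(x - 1)) dx + ∫(3/(x + 4)) dx.
Step 2. Evaluate the standard form [assuming x > 4]: now log(x - 4) + ∫(1/(x - 1)) dx + ∫(3/(x + 4)) dx.
Step 3. Evaluate the standard form [assuming x > 1]: now log(x - 4) + log(x - 1) + ∫(3/(x + 4)) dx.
Step 4. Evaluate the standard form [assuming x > -4]: now log(x - 4) + log(x - 1) + 3*log(x + 4).
Answer: log(x - 4) + log(x - 1) + 3*log(x + 4).


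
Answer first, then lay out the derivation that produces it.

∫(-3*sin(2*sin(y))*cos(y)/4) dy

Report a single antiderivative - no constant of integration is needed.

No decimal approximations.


The answer is 3*cos(2*sin(y))/8.
Step 1. Substitute u = sin(y), turning ∫(-3*sin(2*sin(y))*cos(y)/4) dy into ∫(-3*sin(2*u)/4) du: now ∫(-3*sin(2*u)/4) du.
Step 2. Evaluate the standard form: now 3*cos(2*u)/8.
Step 3. Substitute back u = sin(y): now 3*cos(2*sin(y))/8.
Answer: 3*cos(2*sin(y))/8.


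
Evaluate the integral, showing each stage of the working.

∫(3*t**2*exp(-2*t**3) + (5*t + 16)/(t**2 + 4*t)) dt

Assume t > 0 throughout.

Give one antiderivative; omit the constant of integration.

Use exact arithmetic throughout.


Step 1. Rewrite: now ∫(3*t**2*exp(-2*t**3)) dt + ∫((5*t + 16)/(t**2 + 4*t)) dt.
Step 2. Substitute u = t**3, turning ∫(3*t**2*exp(-2*t**3)) dt into ∫(exp(-2*u)) du: now ∫((5*t + 16)/(t**2 + 4*t)) dt + ∫(exp(-2*u)) du.
Step 3. Evaluate the standard form: now ∫((5*t + 16)/(t**2 + 4*t)) dt - exp(-2*u)/2.
Step 4. Substitute back u = t**3: now ∫((5*t + 16)/(t**2 + 4*t)) dt - exp(-2*t**3)/2.
Step 5. Decompose ∫((5*t + 16)/(t**2 + 4*t)) dt by partial fractions, (5*t + 16)/(t**2 + 4*t) = 1/(t + 4) + 4/t: now ∫(4/t) dt + ∫(1/(t + 4)) dt - exp(-2*t**3)/2.
Step 6. Evaluate the standard form [assuming t > -4]: now log(t + 4) + ∫(4/t) dt - exp(-2*t**3)/2.
Step 7. Evaluate the standard form [assuming t > 0]: now 4*log(t) + log(t + 4) - exp(-2*t**3)/2.
Answer: 4*log(t) + log(t + 4) - exp(-2*t**3)/2.


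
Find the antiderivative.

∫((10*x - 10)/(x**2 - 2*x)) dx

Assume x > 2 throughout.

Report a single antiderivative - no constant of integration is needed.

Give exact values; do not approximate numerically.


Answer: 5*log(x) + 5*log(x - 2).


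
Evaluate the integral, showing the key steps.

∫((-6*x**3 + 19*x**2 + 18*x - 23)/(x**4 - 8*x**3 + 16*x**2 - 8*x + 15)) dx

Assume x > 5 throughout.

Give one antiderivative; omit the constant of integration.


Step 1. Decompose ∫((-6*x**3 + 19*x**2 + 18*x - 23)/(x**4 - 8*x**3 + 16*x**2 - 8*x + 15)) dx by partial fractions, (-6*x**3 + 19*x**2 + 18*x - 23)/(x**4 - 8*x**3 + 16*x**2 - 8*x + 15) = -3/(x**2 + 1) - 2/(x - 3) - 4/(x - 5): now ∫(-4/(x - 5)) dx + ∫(-2/(x - 3)) dx + ∫(-3/(x**2 + 1)) dx.
Step 2. Evaluate the standard form [assuming x > 5]: now -4*log(x - 5) + ∫(-2/(x - 3)) dx + ∫(-3/(x**2 + 1)) dx.
Step 3. Evaluate the standard form [assuming x > 3]: now -4*log(x - 5) - 2*log(x - 3) + ∫(-3/(x**2 + 1)) dx.
Step 4. Evaluate the standard form: now -4*log(x - 5) - 2*log(x - 3) - 3*atan(x).
Answer: -4*log(x - 5) - 2*log(x - 3) - 3*atan(x).


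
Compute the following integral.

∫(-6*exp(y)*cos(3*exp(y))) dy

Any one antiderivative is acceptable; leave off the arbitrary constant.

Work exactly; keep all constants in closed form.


Answer: -2*sin(3*exp(y)).


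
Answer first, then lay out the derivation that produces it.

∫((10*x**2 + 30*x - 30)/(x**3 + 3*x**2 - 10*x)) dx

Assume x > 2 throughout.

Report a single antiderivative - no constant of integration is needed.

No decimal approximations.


The answer is 3*log(x) + 5*log(x - 2) + 2*log(x + 5).
Step 1. Decompose ∫((10*x**2 + 30*x - 30)/(x**3 + 3*x**2 - 10*x)) dx by partial fractions, (10*x**2 + 30*x - 30)/(x**3 + 3*x**2 - 10*x) = 2/(x + 5) + 5/(x - 2) + 3/x: now ∫(3/x) dx + ∫(5/(x - 2)) dx + ∫(2/(x + 5)) dx.
Step 2. Evaluate the standard form [assuming x > 0]: now 3*log(x) + ∫(5/(x - 2)) dx + ∫(2/(x + 5)) dx.
Step 3. Evaluate the standard form [assuming x > -5]: now 3*log(x) + 2*log(x + 5) + ∫(5/(x - 2)) dx.
Step 4. Evaluate the standard form [assuming x > 2]: now 3*log(x) + 5*log(x - 2) + 2*log(x + 5).
Answer: 3*log(x) + 5*log(x - 2) + 2*log(x + 5).


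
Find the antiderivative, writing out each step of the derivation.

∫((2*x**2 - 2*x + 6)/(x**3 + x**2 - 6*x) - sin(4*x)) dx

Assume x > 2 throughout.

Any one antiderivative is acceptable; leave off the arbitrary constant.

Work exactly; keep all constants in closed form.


Step 1. Rewrite: now ∫((2*x**2 - 2*x + 6)/(x**3 + x**2 - 6*x)) dx + ∫(-sin(4*x)) dx.
Step 2. Evaluate the standard form: now cos(4*x)/4 + ∫((2*x**2 - 2*x + 6)/(x**3 + x**2 - 6*x)) dx.
Step 3. Decompose ∫((2*x**2 - 2*x + 6)/(x**3 + x**2 - 6*x)) dx by partial fractions, (2*x**2 - 2*x + 6)/(x**3 + x**2 - 6*x) = 2/(x + 3) + 1/(x - 2) - 1/x: now cos(4*x)/4 + ∫(-1/x) dx + ∫(1/(x - 2)) dx + ∫(2/(x + 3)) dx.
Step 4. Evaluate the standard form [assuming x > 0]: now -log(x) + cos(4*x)/4 + ∫(1/(x - 2)) dx + ∫(2/(x + 3)) dx.
Step 5. Evaluate the standard form [assuming x > -3]: now -log(x) + 2*log(x + 3) + cos(4*x)/4 + ∫(1/(x - 2)) dx.
Step 6. Evaluate the standard form [assuming x > 2]: now -log(x) + log(x - 2) + 2*log(x + 3) + cos(4*x)/4.
Answer: -log(x) + log(x - 2) + 2*log(x + 3) + cos(4*x)/4.


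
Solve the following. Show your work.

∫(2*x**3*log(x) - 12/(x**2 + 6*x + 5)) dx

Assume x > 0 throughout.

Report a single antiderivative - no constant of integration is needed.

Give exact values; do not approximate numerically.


Step 1. Rewrite: now ∫(2*x**3*log(x)) dx + ∫(-12/(x**2 + 6*x + 5)) dx.
Step 2. Decompose ∫(-12/(x**2 + 6*x + 5)) dx by partial fractions, -12/(x**2 + 6*x + 5) = 3/(x + 5) - 3/(x + 1): now ∫(2*x**3*log(x)) dx + ∫(-3/(x + 1)) dx + ∫(3/(x + 5)) dx.
Step 3. Evaluate the standard form [assuming x > -1]: now -3*log(x + 1) + ∫(2*x**3*log(x)) dx + ∫(3/(x + 5)) dx.
Step 4. Evaluate the standard form [assuming x > -5]: now -3*log(x + 1) + 3*log(x + 5) + ∫(2*x**3*log(x)) dx.
Step 5. Integrate ∫(2*x**3*log(x)) dx by parts with u = log(x), dv = (2*x**3) dx, so v = x**4/2 [assuming x > 0]: now x**4*log(x)/2 - 3*log(x + 1) + 3*log(x + 5) + ∫(-x**3/2) dx.
Step 6. Evaluate the standard form: now x**4*log(x)/2 - x**4/8 - 3*log(x + 1) + 3*log(x + 5).
Answer: x**4*log(x)/2 - x**4/8 - 3*log(x + 1) + 3*log(x + 5).


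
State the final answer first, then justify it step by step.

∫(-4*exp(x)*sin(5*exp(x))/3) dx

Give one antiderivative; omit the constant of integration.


The answer is 4*cos(5*exp(x))/15.
Step 1. Substitute u = exp(x), turning ∫(-4*exp(x)*sin(5*exp(x))/3) dx into ∫(-4*sin(5*u)/3) du: now ∫(-4*sin(5*u)/3) du.
Step 2. Evaluate the standard form: now 4*cos(5*u)/15.
Step 3. Substitute back u = exp(x): now 4*cos(5*exp(x))/15.
Answer: 4*cos(5*exp(x))/15.


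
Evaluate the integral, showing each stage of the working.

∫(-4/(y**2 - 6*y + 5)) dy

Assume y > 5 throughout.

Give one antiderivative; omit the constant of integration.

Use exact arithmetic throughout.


Step 1. Decompose ∫(-4/(y**2 - 6*y + 5)) dy by partial fractions, -4/(y**2 - 6*y + 5) = 1/(y - 1) - 1/(y - 5): now ∫(-1/(y - 5)) dy + ∫(1/(y - 1)) dy.
Step 2. Evaluate the standard form [assuming y > 1]: now log(y - 1) + ∫(-1/(y - 5)) dy.
Step 3. Evaluate the standard form [assuming y > 5]: now -log(y - 5) + log(y - 1).
Answer: -log(y - 5) + log(y - 1).


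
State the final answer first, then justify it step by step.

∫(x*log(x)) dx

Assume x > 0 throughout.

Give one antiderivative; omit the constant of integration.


The answer is x**2*log(x)/2 - x**2/4.
Step 1. Integrate ∫(x*log(x)) dx by parts with u = log(x), dv = (x) dx, so v = x**2/2 [assuming x > 0]: now x**2*log(x)/2 + ∫(-x/2) dx.
Step 2. Evaluate the standard form: now x**2*log(x)/2 - x**2/4.
Answer: x**2*log(x)/2 - x**2/4.


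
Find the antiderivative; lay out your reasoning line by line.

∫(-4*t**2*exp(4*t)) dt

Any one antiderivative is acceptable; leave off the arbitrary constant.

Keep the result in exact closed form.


Step 1. Integrate ∫(-4*t**2*exp(4*t)) dt by parts with u = t**2, dv = (-4*exp(4*t)) dt, so v = -exp(4*t): now -t**2*exp(4*t) + ∫(2*t*exp(4*t)) dt.
Step 2. Integrate ∫(2*t*exp(4*t)) dt by parts with u = t, dv = (2*exp(4*t)) dt, so v = exp(4*t)/2: now -t**2*exp(4*t) + t*exp(4*t)/2 + ∫(-exp(4*t)/2) dt.
Step 3. Evaluate the standard form: now -t**2*exp(4*t) + t*exp(4*t)/2 - exp(4*t)/8.
Answer: -t**2*exp(4*t) + t*exp(4*t)/2 - exp(4*t)/8.


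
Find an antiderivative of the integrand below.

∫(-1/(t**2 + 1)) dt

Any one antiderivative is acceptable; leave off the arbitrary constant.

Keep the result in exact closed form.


Answer: -atan(t).


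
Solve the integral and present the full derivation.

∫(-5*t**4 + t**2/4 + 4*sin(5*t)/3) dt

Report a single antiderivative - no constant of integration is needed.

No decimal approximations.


Step 1. Rewrite: now ∫(t**2/4) dt + ∫(-5*t**4) dt + ∫(4*sin(5*t)/3) dt.
Step 2. Evaluate the standard form: now -t**5 + ∫(t**2/4) dt + ∫(4*sin(5*t)/3) dt.
Step 3. Evaluate the standard form: now -t**5 + t**3/12 + ∫(4*sin(5*t)/3) dt.
Step 4. Evaluate the standard form: now -t**5 + t**3/12 - 4*cos(5*t)/15.
Answer: -t**5 + t**3/12 - 4*cos(5*t)/15.


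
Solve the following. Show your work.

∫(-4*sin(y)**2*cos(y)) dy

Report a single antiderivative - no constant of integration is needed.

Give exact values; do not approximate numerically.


Step 1. Substitute u = sin(y), turning ∫(-4*sin(y)**2*cos(y)) dy into ∫(-4*u**2) du: now ∫(-4*u**2) du.
Step 2. Evaluate the standard form: now -4*u**3/3.
Step 3. Substitute back u = sin(y): now -4*sin(y)**3/3.
Answer: -4*sin(y)**3/3.


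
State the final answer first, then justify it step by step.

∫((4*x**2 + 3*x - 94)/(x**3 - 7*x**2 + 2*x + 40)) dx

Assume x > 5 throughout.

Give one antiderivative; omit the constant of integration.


The answer is 3*log(x - 5) + 3*log(x - 4) - 2*log(x + 2).
Step 1. Decompose ∫((4*x**2 + 3*x - 94)/(x**3 - 7*x**2 + 2*x + 40)) dx by partial fractions, (4*x**2 + 3*x - 94)/(x**3 - 7*x**2 + 2*x + 40) = -2/(x + 2) + 3/(x - 4) + 3/(x - 5): now ∫(3/(x - 5)) dx + ∫(3/(x - 4)) dx + ∫(-2/(x + 2)) dx.
Step 2. Evaluate the standard form [assuming x > -2]: now -2*log(x + 2) + ∫(3/(x - 5)) dx + ∫(3/(x - 4)) dx.
Step 3. Evaluate the standard form [assuming x > 5]: now 3*log(x - 5) - 2*log(x + 2) + ∫(3/(x - 4)) dx.
Step 4. Evaluate the standard form [assuming x > 4]: now 3*log(x - 5) + 3*log(x - 4) - 2*log(x + 2).
Answer: 3*log(x - 5) + 3*log(x - 4) - 2*log(x + 2).


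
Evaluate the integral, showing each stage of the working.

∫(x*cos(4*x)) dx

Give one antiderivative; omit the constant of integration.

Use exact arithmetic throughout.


Step 1. Integrate ∫(x*cos(4*x)) dx by parts with u = x, dv = (cos(4*x)) dx, so v = sin(4*x)/4: now x*sin(4*x)/4 + ∫(-sin(4*x)/4) dx.
Step 2. Evaluate the standard form: now x*sin(4*x)/4 + cos(4*x)/16.
Answer: x*sin(4*x)/4 + cos(4*x)/16.


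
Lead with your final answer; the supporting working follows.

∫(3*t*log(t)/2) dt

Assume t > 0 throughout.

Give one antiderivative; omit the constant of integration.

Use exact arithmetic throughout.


The answer is 3*t**2*log(t)/4 - 3*t**2/8.
Step 1. Integrate ∫(3*t*log(t)/2) dt by parts with u = log(t), dv = (3*t/2) dt, so v = 3*t**2/4 [assuming t > 0]: now 3*t**2*log(t)/4 + ∫(-3*t/4) dt.
Step 2. Evaluate the standard form: now 3*t**2*log(t)/4 - 3*t**2/8.
Answer: 3*t**2*log(t)/4 - 3*t**2/8.


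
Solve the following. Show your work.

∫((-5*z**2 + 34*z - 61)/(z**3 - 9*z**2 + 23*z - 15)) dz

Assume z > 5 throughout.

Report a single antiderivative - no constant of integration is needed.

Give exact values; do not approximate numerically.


Step 1. Decompose ∫((-5*z**2 + 34*z - 61)/(z**3 - 9*z**2 + 23*z - 15)) dz by partial fractions, (-5*z**2 + 34*z - 61)/(z**3 - 9*z**2 + 23*z - 15) = -4/(z - 1) + 1/(z - 3) - 2/(z - 5): now ∫(-2/(z - 5)) dz + ∫(1/(z - 3)) dz + ∫(-4/(z - 1)) dz.
Step 2. Evaluate the standard form [assuming z > 1]: now -4*log(z - 1) + ∫(-2/(z - 5)) dz + ∫(1/(z - 3)) dz.
Step 3. Evaluate the standard form [assuming z > 5]: now -2*log(z - 5) - 4*log(z - 1) + ∫(1/(z - 3)) dz.
Step 4. Evaluate the standard form [assuming z > 3]: now -2*log(z - 5) + log(z - 3) - 4*log(z - 1).
Answer: -2*log(z - 5) + log(z - 3) - 4*log(z - 1).


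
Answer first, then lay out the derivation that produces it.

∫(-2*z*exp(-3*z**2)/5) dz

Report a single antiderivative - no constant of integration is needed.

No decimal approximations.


The answer is exp(-3*z**2)/15.
Step 1. Substitute u = z**2, turning ∫(-2*z*exp(-3*z**2)/5) dz into ∫(-exp(-3*u)/5) du: now ∫(-exp(-3*u)/5) du.
Step 2. Evaluate the standard form: now exp(-3*u)/15.
Step 3. Substitute back u = z**2: now exp(-3*z**2)/15.
Answer: exp(-3*z**2)/15.


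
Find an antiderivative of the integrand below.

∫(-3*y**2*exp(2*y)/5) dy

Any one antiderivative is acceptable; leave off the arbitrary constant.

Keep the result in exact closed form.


Answer: -3*y**2*exp(2*y)/10 + 3*y*exp(2*y)/10 - 3*exp(2*y)/20.


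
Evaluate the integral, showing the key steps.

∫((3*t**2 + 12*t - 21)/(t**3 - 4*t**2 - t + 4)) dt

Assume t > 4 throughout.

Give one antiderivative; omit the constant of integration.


Step 1. Decompose ∫((3*t**2 + 12*t - 21)/(t**3 - 4*t**2 - t + 4)) dt by partial fractions, (3*t**2 + 12*t - 21)/(t**3 - 4*t**2 - t + 4) = -3/(t + 1) + 1/(t - 1) + 5/(t - 4): now ∫(5/(t - 4)) dt + ∫(1/(t - 1)) dt + ∫(-3/(t + 1)) dt.
Step 2. Evaluate the standard form [assuming t > -1]: now -3*log(t + 1) + ∫(5/(t - 4)) dt + ∫(1/(t - 1)) dt.
Step 3. Evaluate the standard form [assuming t > 4]: now 5*log(t - 4) - 3*log(t + 1) + ∫(1/(t - 1)) dt.
Step 4. Evaluate the standard form [assuming t > 1]: now 5*log(t - 4) + log(t - 1) - 3*log(t + 1).
Answer: 5*log(t - 4) + log(t - 1) - 3*log(t + 1).


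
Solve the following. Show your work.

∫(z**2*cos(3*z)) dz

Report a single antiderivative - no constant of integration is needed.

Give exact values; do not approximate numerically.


Step 1. Integrate ∫(z**2*cos(3*z)) dz by parts with u = z**2, dv = (cos(3*z)) dz, so v = sin(3*z)/3: now z**2*sin(3*z)/3 + ∫(-2*z*sin(3*z)/3) dz.
Step 2. Integrate ∫(-2*z*sin(3*z)/3) dz by parts with u = z, dv = (-2*sin(3*z)/3) dz, so v = 2*cos(3*z)/9: now z**2*sin(3*z)/3 + 2*z*cos(3*z)/9 + ∫(-2*cos(3*z)/9) dz.
Step 3. Evaluate the standard form: now z**2*sin(3*z)/3 + 2*z*cos(3*z)/9 - 2*sin(3*z)/27.
Answer: z**2*sin(3*z)/3 + 2*z*cos(3*z)/9 - 2*sin(3*z)/27.


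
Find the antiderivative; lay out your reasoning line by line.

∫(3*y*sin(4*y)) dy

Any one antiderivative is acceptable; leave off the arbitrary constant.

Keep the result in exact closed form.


Step 1. Integrate ∫(3*y*sin(4*y)) dy by parts with u = y, dv = (3*sin(4*y)) dy, so v = -3*cos(4*y)/4: now -3*y*cos(4*y)/4 + ∫(3*cos(4*y)/4) dy.
Step 2. Evaluate the standard form: now -3*y*cos(4*y)/4 + 3*sin(4*y)/16.
Answer: -3*y*cos(4*y)/4 + 3*sin(4*y)/16.


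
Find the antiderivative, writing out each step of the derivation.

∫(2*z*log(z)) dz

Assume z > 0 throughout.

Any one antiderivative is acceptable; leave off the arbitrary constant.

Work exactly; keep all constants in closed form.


Step 1. Integrate ∫(2*z*log(z)) dz by parts with u = log(z), dv = (2*z) dz, so v = z**2 [assuming z > 0]: now z**2*log(z) + ∫(-z) dz.
Step 2. Evaluate the standard form: now z**2*log(z) - z**2/2.
Answer: z**2*log(z) - z**2/2.


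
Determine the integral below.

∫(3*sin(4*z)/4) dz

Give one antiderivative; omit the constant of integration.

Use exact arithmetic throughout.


Answer: -3*cos(4*z)/16.


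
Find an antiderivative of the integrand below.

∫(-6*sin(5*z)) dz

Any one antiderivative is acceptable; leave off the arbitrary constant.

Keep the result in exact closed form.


Answer: 6*cos(5*z)/5.


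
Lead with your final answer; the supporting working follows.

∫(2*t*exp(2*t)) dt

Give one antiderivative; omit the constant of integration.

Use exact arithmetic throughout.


The answer is t*exp(2*t) - exp(2*t)/2.
Step 1. Integrate ∫(2*t*exp(2*t)) dt by parts with u = t, dv = (2*exp(2*t)) dt, so v = exp(2*t): now t*exp(2*t) + ∫(-exp(2*t)) dt.
Step 2. Evaluate the standard form: now t*exp(2*t) - exp(2*t)/2.
Answer: t*exp(2*t) - exp(2*t)/2.


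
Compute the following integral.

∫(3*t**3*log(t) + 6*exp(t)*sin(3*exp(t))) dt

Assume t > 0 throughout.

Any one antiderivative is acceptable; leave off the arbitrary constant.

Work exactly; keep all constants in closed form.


Answer: 3*t**4*log(t)/4 - 3*t**4/16 - 2*cos(3*exp(t)).


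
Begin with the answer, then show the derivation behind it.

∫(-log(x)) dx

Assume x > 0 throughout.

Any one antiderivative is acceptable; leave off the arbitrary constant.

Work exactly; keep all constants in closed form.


The answer is -x*log(x) + x.
Step 1. Integrate ∫(-log(x)) dx by parts with u = log(x), dv = (-1) dx, so v = -x [assuming x > 0]: now -x*log(x) + ∫(1) dx.
Step 2. Evaluate the standard form: now -x*log(x) + x.
Answer: -x*log(x) + x.


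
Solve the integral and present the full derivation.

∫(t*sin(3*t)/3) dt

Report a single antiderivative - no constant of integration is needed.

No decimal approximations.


Step 1. Integrate ∫(t*sin(3*t)/3) dt by parts with u = t, dv = (sin(3*t)/3) dt, so v = -cos(3*t)/9: now -t*cos(3*t)/9 + ∫(cos(3*t)/9) dt.
Step 2. Evaluate the standard form: now -t*cos(3*t)/9 + sin(3*t)/27.
Answer: -t*cos(3*t)/9 + sin(3*t)/27.


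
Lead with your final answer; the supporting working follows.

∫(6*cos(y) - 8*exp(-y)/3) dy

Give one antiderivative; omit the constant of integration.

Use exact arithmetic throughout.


The answer is 6*sin(y) + 8*exp(-y)/3.
Step 1. Rewrite: now ∫(-8*exp(-y)/3) dy + ∫(6*cos(y)) dy.
Step 2. Evaluate the standard form: now 6*sin(y) + ∫(-8*exp(-y)/3) dy.
Step 3. Evaluate the standard form: now 6*sin(y) + 8*exp(-y)/3.
Answer: 6*sin(y) + 8*exp(-y)/3.


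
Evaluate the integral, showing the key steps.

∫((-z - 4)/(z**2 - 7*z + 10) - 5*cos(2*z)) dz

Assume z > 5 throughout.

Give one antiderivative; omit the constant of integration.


Step 1. Rewrite: now ∫((-z - 4)/(z**2 - 7*z + 10)) dz + ∫(-5*cos(2*z)) dz.
Step 2. Decompose ∫((-z - 4)/(z**2 - 7*z + 10)) dz by partial fractions, (-z - 4)/(z**2 - 7*z + 10) = 2/(z - 2) - 3/(z - 5): now ∫(-3/(z - 5)) dz + ∫(2/(z - 2)) dz + ∫(-5*cos(2*z)) dz.
Step 3. Evaluate the standard form [assuming z > 5]: now -3*log(z - 5) + ∫(2/(z - 2)) dz + ∫(-5*cos(2*z)) dz.
Step 4. Evaluate the standard form [assuming z > 2]: now -3*log(z - 5) + 2*log(z - 2) + ∫(-5*cos(2*z)) dz.
Step 5. Evaluate the standard form: now -3*log(z - 5) + 2*log(z - 2) - 5*sin(2*z)/2.
Answer: -3*log(z - 5) + 2*log(z - 2) - 5*sin(2*z)/2.


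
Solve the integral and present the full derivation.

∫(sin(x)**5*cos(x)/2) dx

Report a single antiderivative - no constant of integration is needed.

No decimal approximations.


Step 1. Substitute u = sin(x), turning ∫(sin(x)**5*cos(x)/2) dx into ∫(u**5/2) du: now ∫(u**5/2) du.
Step 2. Evaluate the standard form: now u**6/12.
Step 3. Substitute back u = sin(x): now sin(x)**6/12.
Answer: sin(x)**6/12.


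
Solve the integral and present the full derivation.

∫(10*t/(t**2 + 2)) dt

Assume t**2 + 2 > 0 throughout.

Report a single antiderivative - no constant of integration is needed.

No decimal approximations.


Step 1. Substitute u = t**2 + 2, turning ∫(10*t/(t**2 + 2)) dt into ∫(5/u) du: now ∫(5/u) du.
Step 2. Evaluate the standard form [assuming u > 0]: now 5*log(u).
Step 3. Substitute back u = t**2 + 2: now 5*log(t**2 + 2).
Answer: 5*log(t**2 + 2).


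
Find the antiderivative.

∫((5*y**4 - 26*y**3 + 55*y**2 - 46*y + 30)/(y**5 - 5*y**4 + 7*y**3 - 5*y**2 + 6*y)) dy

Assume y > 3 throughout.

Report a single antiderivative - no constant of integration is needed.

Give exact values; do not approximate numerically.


Answer: 5*log(y) + 3*log(y - 3) - 3*log(y - 2) - 4*atan(y).


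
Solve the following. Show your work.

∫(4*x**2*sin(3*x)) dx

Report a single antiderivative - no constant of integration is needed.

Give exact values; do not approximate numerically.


Step 1. Integrate ∫(4*x**2*sin(3*x)) dx by parts with u = x**2, dv = (4*sin(3*x)) dx, so v = -4*cos(3*x)/3: now -4*x**2*cos(3*x)/3 + ∫(8*x*cos(3*x)/3) dx.
Step 2. Integrate ∫(8*x*cos(3*x)/3) dx by parts with u = x, dv = (8*cos(3*x)/3) dx, so v = 8*sin(3*x)/9: now -4*x**2*cos(3*x)/3 + 8*x*sin(3*x)/9 + ∫(-8*sin(3*x)/9) dx.
Step 3. Evaluate the standard form: now -4*x**2*cos(3*x)/3 + 8*x*sin(3*x)/9 + 8*cos(3*x)/27.
Answer: -4*x**2*cos(3*x)/3 + 8*x*sin(3*x)/9 + 8*cos(3*x)/27.


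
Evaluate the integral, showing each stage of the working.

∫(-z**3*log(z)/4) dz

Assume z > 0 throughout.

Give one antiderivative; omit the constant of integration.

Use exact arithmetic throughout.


Step 1. Integrate ∫(-z**3*log(z)/4) dz by parts with u = log(z), dv = (-z**3/4) dz, so v = -z**4/16 [assuming z > 0]: now -z**4*log(z)/16 + ∫(z**3/16) dz.
Step 2. Evaluate the standard form: now -z**4*log(z)/16 + z**4/64.
Answer: -z**4*log(z)/16 + z**4/64.


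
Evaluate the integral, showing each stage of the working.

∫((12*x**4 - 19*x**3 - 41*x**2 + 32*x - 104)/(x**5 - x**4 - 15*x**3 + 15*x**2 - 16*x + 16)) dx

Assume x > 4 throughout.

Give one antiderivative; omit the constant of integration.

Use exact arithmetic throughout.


Step 1. Decompose ∫((12*x**4 - 19*x**3 - 41*x**2 + 32*x - 104)/(x**5 - x**4 - 15*x**3 + 15*x**2 - 16*x + 16)) dx by partial fractions, (12*x**4 - 19*x**3 - 41*x**2 + 32*x - 104)/(x**5 - x**4 - 15*x**3 + 15*x**2 - 16*x + 16) = -3/(x**2 + 1) + 5/(x + 4) + 4/(x - 1) + 3/(x - 4): now ∫(3/(x - 4)) dx + ∫(4/(x - 1)) dx + ∫(5/(x + 4)) dx + ∫(-3/(x**2 + 1)) dx.
Step 2. Evaluate the standard form [assuming x > 1]: now 4*log(x - 1) + ∫(3/(x - 4)) dx + ∫(5/(x + 4)) dx + ∫(-3/(x**2 + 1)) dx.
Step 3. Evaluate the standard form [assuming x > 4]: now 3*log(x - 4) + 4*log(x - 1) + ∫(5/(x + 4)) dx + ∫(-3/(x**2 + 1)) dx.
Step 4. Evaluate the standard form [assuming x > -4]: now 3*log(x - 4) + 4*log(x - 1) + 5*log(x + 4) + ∫(-3/(x**2 + 1)) dx.
Step 5. Evaluate the standard form: now 3*log(x - 4) + 4*log(x - 1) + 5*log(x + 4) - 3*atan(x).
Answer: 3*log(x - 4) + 4*log(x - 1) + 5*log(x + 4) - 3*atan(x).


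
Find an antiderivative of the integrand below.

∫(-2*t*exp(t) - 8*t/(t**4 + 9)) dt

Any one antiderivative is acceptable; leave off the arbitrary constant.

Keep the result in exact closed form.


Answer: -2*t*exp(t) + 2*exp(t) - 4*atan(t**2/3)/3.


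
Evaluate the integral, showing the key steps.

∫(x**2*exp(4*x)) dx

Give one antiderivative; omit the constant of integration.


Step 1. Integrate ∫(x**2*exp(4*x)) dx by parts with u = x**2, dv = (exp(4*x)) dx, so v = exp(4*x)/4: now x**2*exp(4*x)/4 + ∫(-x*exp(4*x)/2) dx.
Step 2. Integrate ∫(-x*exp(4*x)/2) dx by parts with u = x, dv = (-exp(4*x)/2) dx, so v = -exp(4*x)/8: now x**2*exp(4*x)/4 - x*exp(4*x)/8 + ∫(exp(4*x)/8) dx.
Step 3. Evaluate the standard form: now x**2*exp(4*x)/4 - x*exp(4*x)/8 + exp(4*x)/32.
Answer: x**2*exp(4*x)/4 - x*exp(4*x)/8 + exp(4*x)/32.


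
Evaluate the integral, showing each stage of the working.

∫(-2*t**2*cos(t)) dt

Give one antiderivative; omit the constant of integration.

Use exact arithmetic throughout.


Step 1. Integrate ∫(-2*t**2*cos(t)) dt by parts with u = t**2, dv = (-2*cos(t)) dt, so v = -2*sin(t): now -2*t**2*sin(t) + ∫(4*t*sin(t)) dt.
Step 2. Integrate ∫(4*t*sin(t)) dt by parts with u = t, dv = (4*sin(t)) dt, so v = -4*cos(t): now -2*t**2*sin(t) - 4*t*cos(t) + ∫(4*cos(t)) dt.
Step 3. Evaluate the standard form: now -2*t**2*sin(t) - 4*t*cos(t) + 4*sin(t).
Answer: -2*t**2*sin(t) - 4*t*cos(t) + 4*sin(t).


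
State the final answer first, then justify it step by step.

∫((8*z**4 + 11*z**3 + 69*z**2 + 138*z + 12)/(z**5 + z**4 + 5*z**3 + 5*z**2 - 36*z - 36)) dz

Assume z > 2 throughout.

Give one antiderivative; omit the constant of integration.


The answer is 5*log(z - 2) + 2*log(z + 1) + log(z + 2) - atan(z/3).
Step 1. Decompose ∫((8*z**4 + 11*z**3 + 69*z**2 + 138*z + 12)/(z**5 + z**4 + 5*z**3 + 5*z**2 - 36*z - 36)) dz by partial fractions, (8*z**4 + 11*z**3 + 69*z**2 + 138*z + 12)/(z**5 + z**4 + 5*z**3 + 5*z**2 - 36*z - 36) = -3/(z**2 + 9) + 1/(z + 2) + 2/(z + 1) + 5/(z - 2): now ∫(5/(z - 2)) dz + ∫(2/(z + 1)) dz + ∫(1/(z + 2)) dz + ∫(-3/(z**2 + 9)) dz.
Step 2. Evaluate the standard form [assuming z > -1]: now 2*log(z + 1) + ∫(5/(z - 2)) dz + ∫(1/(z + 2)) dz + ∫(-3/(z**2 + 9)) dz.
Step 3. Evaluate the standard form [assuming z > -2]: now 2*log(z + 1) + log(z + 2) + ∫(5/(z - 2)) dz + ∫(-3/(z**2 + 9)) dz.
Step 4. Evaluate the standard form [assuming z > 2]: now 5*log(z - 2) + 2*log(z + 1) + log(z + 2) + ∫(-3/(z**2 + 9)) dz.
Step 5. Evaluate the standard form: now 5*log(z - 2) + 2*log(z + 1) + log(z + 2) - atan(z/3).
Answer: 5*log(z - 2) + 2*log(z + 1) + log(z + 2) - atan(z/3).


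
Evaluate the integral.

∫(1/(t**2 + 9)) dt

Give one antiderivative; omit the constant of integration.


Answer: atan(t/3)/3.


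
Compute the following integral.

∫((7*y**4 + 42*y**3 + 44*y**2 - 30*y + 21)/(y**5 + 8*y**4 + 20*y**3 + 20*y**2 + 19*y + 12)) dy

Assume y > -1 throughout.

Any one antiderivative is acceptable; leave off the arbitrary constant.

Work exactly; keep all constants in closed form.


Answer: 5*log(y + 1) + 3*log(y + 3) - log(y + 4) - 4*atan(y).


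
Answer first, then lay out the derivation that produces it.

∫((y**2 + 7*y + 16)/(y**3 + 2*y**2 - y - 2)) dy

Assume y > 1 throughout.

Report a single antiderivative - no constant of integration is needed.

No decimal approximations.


The answer is 4*log(y - 1) - 5*log(y + 1) + 2*log(y + 2).
Step 1. Decompose ∫((y**2 + 7*y + 16)/(y**3 + 2*y**2 - y - 2)) dy by partial fractions, (y**2 + 7*y + 16)/(y**3 + 2*y**2 - y - 2) = 2/(y + 2) - 5/(y + 1) + 4/(y - 1): now ∫(4/(y - 1)) dy + ∫(-5/(y + 1)) dy + ∫(2/(y + 2)) dy.
Step 2. Evaluate the standard form [assuming y > -2]: now 2*log(y + 2) + ∫(4/(y - 1)) dy + ∫(-5/(y + 1)) dy.
Step 3. Evaluate the standard form [assuming y > 1]: now 4*log(y - 1) + 2*log(y + 2) + ∫(-5/(y + 1)) dy.
Step 4. Evaluate the standard form [assuming y > -1]: now 4*log(y - 1) - 5*log(y + 1) + 2*log(y + 2).
Answer: 4*log(y - 1) - 5*log(y + 1) + 2*log(y + 2).


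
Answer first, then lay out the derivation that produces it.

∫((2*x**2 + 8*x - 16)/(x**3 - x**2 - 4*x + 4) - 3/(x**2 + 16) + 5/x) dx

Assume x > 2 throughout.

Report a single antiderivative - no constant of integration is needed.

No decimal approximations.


The answer is 5*log(x) + 2*log(x - 2) + 2*log(x - 1) - 2*log(x + 2) - 3*atan(x/4)/4.
Step 1. Rewrite: now ∫(5/x) dx + ∫((2*x**2 + 8*x - 16)/(x**3 - x**2 - 4*x + 4)) dx + ∫(-3/(x**2 + 16)) dx.
Step 2. Evaluate the standard form [assuming x > 0]: now 5*log(x) + ∫((2*x**2 + 8*x - 16)/(x**3 - x**2 - 4*x + 4)) dx + ∫(-3/(x**2 + 16)) dx.
Step 3. Evaluate the standard form: now 5*log(x) - 3*atan(x/4)/4 + ∫((2*x**2 + 8*x - 16)/(x**3 - x**2 - 4*x + 4)) dx.
Step 4. Decompose ∫((2*x**2 + 8*x - 16)/(x**3 - x**2 - 4*x + 4)) dx by partial fractions, (2*x**2 + 8*x - 16)/(x**3 - x**2 - 4*x + 4) = -2/(x + 2) + 2/(x - 1) + 2/(x - 2): now 5*log(x) - 3*atan(x/4)/4 + ∫(2/(x - 2)) dx + ∫(2/(x - 1)) dx + ∫(-2/(x + 2)) dx.
Step 5. Evaluate the standard form [assuming x > -2]: now 5*log(x) - 2*log(x + 2) - 3*atan(x/4)/4 + ∫(2/(x - 2)) dx + ∫(2/(x - 1)) dx.
Step 6. Evaluate the standard form [assuming x > 1]: now 5*log(x) + 2*log(x - 1) - 2*log(x + 2) - 3*atan(x/4)/4 + ∫(2/(x - 2)) dx.
Step 7. Evaluate the standard form [assuming x > 2]: now 5*log(x) + 2*log(x - 2) + 2*log(x - 1) - 2*log(x + 2) - 3*atan(x/4)/4.
Answer: 5*log(x) + 2*log(x - 2) + 2*log(x - 1) - 2*log(x + 2) - 3*atan(x/4)/4.


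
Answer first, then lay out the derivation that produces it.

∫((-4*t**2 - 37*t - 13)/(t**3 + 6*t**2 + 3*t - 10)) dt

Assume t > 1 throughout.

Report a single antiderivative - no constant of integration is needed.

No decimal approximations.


The answer is -3*log(t - 1) - 5*log(t + 2) + 4*log(t + 5).
Step 1. Decompose ∫((-4*t**2 - 37*t - 13)/(t**3 + 6*t**2 + 3*t - 10)) dt by partial fractions, (-4*t**2 - 37*t - 13)/(t**3 + 6*t**2 + 3*t - 10) = 4/(t + 5) - 5/(t + 2) - 3/(t - 1): now ∫(-3/(t - 1)) dt + ∫(-5/(t + 2)) dt + ∫(4/(t + 5)) dt.
Step 2. Evaluate the standard form [assuming t > -2]: now -5*log(t + 2) + ∫(-3/(t - 1)) dt + ∫(4/(t + 5)) dt.
Step 3. Evaluate the standard form [assuming t > -5]: now -5*log(t + 2) + 4*log(t + 5) + ∫(-3/(t - 1)) dt.
Step 4. Evaluate the standard form [assuming t > 1]: now -3*log(t - 1) - 5*log(t + 2) + 4*log(t + 5).
Answer: -3*log(t - 1) - 5*log(t + 2) + 4*log(t + 5).


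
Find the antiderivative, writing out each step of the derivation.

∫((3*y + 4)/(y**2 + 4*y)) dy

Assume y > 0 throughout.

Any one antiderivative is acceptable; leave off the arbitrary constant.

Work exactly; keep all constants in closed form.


Step 1. Decompose ∫((3*y + 4)/(y**2 + 4*y)) dy by partial fractions, (3*y + 4)/(y**2 + 4*y) = 2/(y + 4) + 1/y: now ∫(1/y) dy + ∫(2/(y + 4)) dy.
Step 2. Evaluate the standard form [assuming y > 0]: now log(y) + ∫(2/(y + 4)) dy.
Step 3. Evaluate the standard form [assuming y > -4]: now log(y) + 2*log(y + 4).
Answer: log(y) + 2*log(y + 4).


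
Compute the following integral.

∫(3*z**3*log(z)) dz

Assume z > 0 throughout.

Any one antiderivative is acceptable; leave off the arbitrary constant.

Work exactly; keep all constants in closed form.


Answer: 3*z**4*log(z)/4 - 3*z**4/16.
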